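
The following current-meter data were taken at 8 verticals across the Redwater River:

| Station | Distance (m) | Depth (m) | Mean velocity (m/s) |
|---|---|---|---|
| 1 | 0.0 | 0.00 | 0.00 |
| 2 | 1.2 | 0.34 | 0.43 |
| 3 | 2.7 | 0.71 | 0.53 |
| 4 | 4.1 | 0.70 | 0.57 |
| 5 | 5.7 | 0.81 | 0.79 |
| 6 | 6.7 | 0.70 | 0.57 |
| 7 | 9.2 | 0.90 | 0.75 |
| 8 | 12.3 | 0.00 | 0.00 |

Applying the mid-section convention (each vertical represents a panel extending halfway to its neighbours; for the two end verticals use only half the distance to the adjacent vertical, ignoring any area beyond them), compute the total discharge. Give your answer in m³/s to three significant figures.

w_2 = (2.7 − 0.0)/2 = 1.35 m; q_2 = 0.43 × 0.34 × 1.35 = 0.1974 m³/s
w_3 = (4.1 − 1.2)/2 = 1.45 m; q_3 = 0.53 × 0.71 × 1.45 = 0.5456 m³/s
w_4 = (5.7 − 2.7)/2 = 1.5 m; q_4 = 0.57 × 0.70 × 1.5 = 0.5985 m³/s
w_5 = (6.7 − 4.1)/2 = 1.3 m; q_5 = 0.79 × 0.81 × 1.3 = 0.8319 m³/s
w_6 = (9.2 − 5.7)/2 = 1.75 m; q_6 = 0.57 × 0.70 × 1.75 = 0.6983 m³/s
w_7 = (12.3 − 6.7)/2 = 2.8 m; q_7 = 0.75 × 0.90 × 2.8 = 1.890 m³/s
Stations 1, 8 contribute zero (depth or velocity is 0).
Q = Σ qᵢ = 4.762 m³/s

4.76 m³/s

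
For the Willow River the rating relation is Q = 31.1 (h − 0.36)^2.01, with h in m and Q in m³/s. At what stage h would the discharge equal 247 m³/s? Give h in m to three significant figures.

h − h₀ = (Q/C)^(1/b) = (247/31.1)^(1/2.01) = 2.804 m
h = 0.36 + 2.804 = 3.164 m

3.16 m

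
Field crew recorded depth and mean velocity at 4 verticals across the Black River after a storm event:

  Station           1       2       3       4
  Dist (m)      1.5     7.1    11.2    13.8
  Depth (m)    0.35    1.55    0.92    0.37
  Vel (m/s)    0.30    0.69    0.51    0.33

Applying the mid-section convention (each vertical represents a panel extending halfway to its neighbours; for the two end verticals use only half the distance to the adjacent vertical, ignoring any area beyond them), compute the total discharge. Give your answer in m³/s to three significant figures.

w_1 = (7.1 − 1.5)/2 = 2.8 m; q_1 = 0.30 × 0.35 × 2.8 = 0.2940 m³/s
w_2 = (11.2 − 1.5)/2 = 4.85 m; q_2 = 0.69 × 1.55 × 4.85 = 5.187 m³/s
w_3 = (13.8 − 7.1)/2 = 3.35 m; q_3 = 0.51 × 0.92 × 3.35 = 1.572 m³/s
w_4 = (13.8 − 11.2)/2 = 1.3 m; q_4 = 0.33 × 0.37 × 1.3 = 0.1587 m³/s
Q = Σ qᵢ = 7.212 m³/s

7.21 m³/s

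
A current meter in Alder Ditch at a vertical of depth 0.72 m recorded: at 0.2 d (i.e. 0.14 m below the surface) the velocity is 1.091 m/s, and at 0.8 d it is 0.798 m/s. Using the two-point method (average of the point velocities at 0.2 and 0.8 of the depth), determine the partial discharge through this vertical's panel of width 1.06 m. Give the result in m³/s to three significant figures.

0.721 m³/s

v̄ = (1.091 + 0.798) / 2 = 0.9445 m/s
q = v̄ × d × w = 0.9445 × 0.72 × 1.06 = 0.7208 m³/s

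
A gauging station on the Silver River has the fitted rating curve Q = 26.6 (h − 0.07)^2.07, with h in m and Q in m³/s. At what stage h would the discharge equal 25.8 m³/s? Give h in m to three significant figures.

h − h₀ = (Q/C)^(1/b) = (25.8/26.6)^(1/2.07) = 0.9854 m
h = 0.07 + 0.9854 = 1.055 m

1.06 m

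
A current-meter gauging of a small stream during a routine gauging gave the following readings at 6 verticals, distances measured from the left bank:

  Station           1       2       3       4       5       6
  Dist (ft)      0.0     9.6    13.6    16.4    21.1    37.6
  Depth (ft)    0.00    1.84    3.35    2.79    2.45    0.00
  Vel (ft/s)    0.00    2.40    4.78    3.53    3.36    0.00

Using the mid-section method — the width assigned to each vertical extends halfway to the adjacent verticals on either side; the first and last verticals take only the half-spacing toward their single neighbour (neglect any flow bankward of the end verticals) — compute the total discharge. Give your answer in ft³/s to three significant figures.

209 ft³/s

w_2 = (13.6 − 0.0)/2 = 6.8 ft; q_2 = 2.40 × 1.84 × 6.8 = 30.03 ft³/s
w_3 = (16.4 − 9.6)/2 = 3.4 ft; q_3 = 4.78 × 3.35 × 3.4 = 54.44 ft³/s
w_4 = (21.1 − 13.6)/2 = 3.75 ft; q_4 = 3.53 × 2.79 × 3.75 = 36.93 ft³/s
w_5 = (37.6 − 16.4)/2 = 10.6 ft; q_5 = 3.36 × 2.45 × 10.6 = 87.26 ft³/s
Stations 1, 6 contribute zero (depth or velocity is 0).
Q = Σ qᵢ = 208.7 ft³/s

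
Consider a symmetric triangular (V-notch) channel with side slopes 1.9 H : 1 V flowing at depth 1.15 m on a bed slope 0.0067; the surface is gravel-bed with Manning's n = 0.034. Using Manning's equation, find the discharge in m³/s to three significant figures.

3.86 m³/s

A = z·y² = 1.9×1.15² = 2.513 m²
P = 2y√(1+z²) = 2×1.15×√(1+1.9²) = 4.938 m
R = A/P = 2.513/4.938 = 0.5088 m
Q = (1/n)·A·R^(2/3)·S^(1/2) = (1/0.034) × 2.513 × 0.5088^(2/3) × 0.0067^(1/2) = 3.856 m³/s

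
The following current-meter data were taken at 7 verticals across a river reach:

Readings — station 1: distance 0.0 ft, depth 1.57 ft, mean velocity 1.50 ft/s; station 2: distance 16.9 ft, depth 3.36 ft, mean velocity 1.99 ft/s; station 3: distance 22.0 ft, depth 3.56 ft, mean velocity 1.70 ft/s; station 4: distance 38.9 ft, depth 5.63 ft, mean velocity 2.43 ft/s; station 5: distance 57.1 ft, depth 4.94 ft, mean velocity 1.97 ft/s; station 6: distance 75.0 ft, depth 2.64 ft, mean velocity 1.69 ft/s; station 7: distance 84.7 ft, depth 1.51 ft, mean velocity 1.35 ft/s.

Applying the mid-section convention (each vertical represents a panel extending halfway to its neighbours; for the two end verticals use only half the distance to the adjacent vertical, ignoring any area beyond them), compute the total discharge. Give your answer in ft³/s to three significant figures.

w_1 = (16.9 − 0.0)/2 = 8.45 ft; q_1 = 1.50 × 1.57 × 8.45 = 19.90 ft³/s
w_2 = (22.0 − 0.0)/2 = 11 ft; q_2 = 1.99 × 3.36 × 11 = 73.55 ft³/s
w_3 = (38.9 − 16.9)/2 = 11 ft; q_3 = 1.70 × 3.56 × 11 = 66.57 ft³/s
w_4 = (57.1 − 22.0)/2 = 17.55 ft; q_4 = 2.43 × 5.63 × 17.55 = 240.1 ft³/s
w_5 = (75.0 − 38.9)/2 = 18.05 ft; q_5 = 1.97 × 4.94 × 18.05 = 175.7 ft³/s
w_6 = (84.7 − 57.1)/2 = 13.8 ft; q_6 = 1.69 × 2.64 × 13.8 = 61.57 ft³/s
w_7 = (84.7 − 75.0)/2 = 4.85 ft; q_7 = 1.35 × 1.51 × 4.85 = 9.887 ft³/s
Q = Σ qᵢ = 647.2 ft³/s

647 ft³/s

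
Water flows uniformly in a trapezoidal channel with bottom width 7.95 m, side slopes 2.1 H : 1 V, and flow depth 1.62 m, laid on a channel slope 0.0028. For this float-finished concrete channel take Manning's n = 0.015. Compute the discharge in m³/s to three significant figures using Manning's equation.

A = (b + z·y)·y = (7.95 + 2.1×1.62)×1.62 = 18.39 m²
P = b + 2y√(1+z²) = 7.95 + 2×1.62×√(1+2.1²) = 15.49 m
R = A/P = 18.39/15.49 = 1.188 m
Q = (1/n)·A·R^(2/3)·S^(1/2) = (1/0.015) × 18.39 × 1.188^(2/3) × 0.0028^(1/2) = 72.75 m³/s

72.8 m³/s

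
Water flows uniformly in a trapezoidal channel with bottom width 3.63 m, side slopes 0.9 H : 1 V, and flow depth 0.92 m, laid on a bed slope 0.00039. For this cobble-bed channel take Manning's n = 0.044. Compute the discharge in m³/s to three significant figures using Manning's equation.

1.41 m³/s

A = (b + z·y)·y = (3.63 + 0.9×0.92)×0.92 = 4.101 m²
P = b + 2y√(1+z²) = 3.63 + 2×0.92×√(1+0.9²) = 6.105 m
R = A/P = 4.101/6.105 = 0.6718 m
Q = (1/n)·A·R^(2/3)·S^(1/2) = (1/0.044) × 4.101 × 0.6718^(2/3) × 0.00039^(1/2) = 1.412 m³/s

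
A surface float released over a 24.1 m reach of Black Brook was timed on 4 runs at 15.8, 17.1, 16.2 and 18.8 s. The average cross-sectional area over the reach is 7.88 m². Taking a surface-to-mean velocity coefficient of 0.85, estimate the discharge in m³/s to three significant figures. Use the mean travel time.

t̄ = (15.8 + 17.1 + 16.2 + 18.8) / 4 = 16.975 s
v_surface = L / t̄ = 24.1 / 16.975 = 1.420 m/s
v_mean = 0.85 × 1.420 = 1.207 m/s
Q = A × v_mean = 7.88 × 1.207 = 9.509 m³/s

9.51 m³/s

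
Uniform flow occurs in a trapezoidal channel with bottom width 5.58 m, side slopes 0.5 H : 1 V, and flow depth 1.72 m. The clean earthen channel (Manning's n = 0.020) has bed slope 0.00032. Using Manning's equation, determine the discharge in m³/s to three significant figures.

11.0 m³/s

A = (b + z·y)·y = (5.58 + 0.5×1.72)×1.72 = 11.08 m²
P = b + 2y√(1+z²) = 5.58 + 2×1.72×√(1+0.5²) = 9.426 m
R = A/P = 11.08/9.426 = 1.175 m
Q = (1/n)·A·R^(2/3)·S^(1/2) = (1/0.020) × 11.08 × 1.175^(2/3) × 0.00032^(1/2) = 11.03 m³/s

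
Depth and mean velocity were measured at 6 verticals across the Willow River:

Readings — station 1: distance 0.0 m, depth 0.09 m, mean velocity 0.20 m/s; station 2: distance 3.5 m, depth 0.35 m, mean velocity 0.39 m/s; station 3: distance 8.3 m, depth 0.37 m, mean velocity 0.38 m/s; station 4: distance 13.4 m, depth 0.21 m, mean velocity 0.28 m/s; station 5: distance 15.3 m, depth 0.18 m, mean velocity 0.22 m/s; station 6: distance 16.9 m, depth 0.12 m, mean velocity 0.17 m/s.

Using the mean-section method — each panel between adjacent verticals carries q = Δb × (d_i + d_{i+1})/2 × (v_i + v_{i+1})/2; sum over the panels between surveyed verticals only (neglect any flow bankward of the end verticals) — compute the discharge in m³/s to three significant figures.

Panel 1-2: Δb = 3.5 m, d̄ = (0.09+0.35)/2 = 0.22, v̄ = (0.20+0.39)/2 = 0.295 → q = 3.5×0.22×0.295 = 0.2272 m³/s
Panel 2-3: Δb = 4.8 m, d̄ = (0.35+0.37)/2 = 0.36, v̄ = (0.39+0.38)/2 = 0.385 → q = 4.8×0.36×0.385 = 0.6653 m³/s
Panel 3-4: Δb = 5.1 m, d̄ = (0.37+0.21)/2 = 0.29, v̄ = (0.38+0.28)/2 = 0.33 → q = 5.1×0.29×0.33 = 0.4881 m³/s
Panel 4-5: Δb = 1.9 m, d̄ = (0.21+0.18)/2 = 0.195, v̄ = (0.28+0.22)/2 = 0.25 → q = 1.9×0.195×0.25 = 0.09263 m³/s
Panel 5-6: Δb = 1.6 m, d̄ = (0.18+0.12)/2 = 0.15, v̄ = (0.22+0.17)/2 = 0.195 → q = 1.6×0.15×0.195 = 0.04680 m³/s
Q = Σ q = 1.520 m³/s

1.52 m³/s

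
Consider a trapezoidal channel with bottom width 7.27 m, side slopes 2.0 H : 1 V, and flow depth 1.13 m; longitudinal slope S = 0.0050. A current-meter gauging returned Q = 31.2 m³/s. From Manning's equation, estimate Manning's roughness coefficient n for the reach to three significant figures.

A = (b + z·y)·y = (7.27 + 2.0×1.13)×1.13 = 10.77 m²
P = b + 2y√(1+z²) = 7.27 + 2×1.13×√(1+2.0²) = 12.32 m
R = A/P = 10.77/12.32 = 0.8738 m
n = (1/Q)·A·R^(2/3)·S^(1/2) = (1/31.2) × 10.77 × 0.9140 × 0.07071 = 0.02231

0.0223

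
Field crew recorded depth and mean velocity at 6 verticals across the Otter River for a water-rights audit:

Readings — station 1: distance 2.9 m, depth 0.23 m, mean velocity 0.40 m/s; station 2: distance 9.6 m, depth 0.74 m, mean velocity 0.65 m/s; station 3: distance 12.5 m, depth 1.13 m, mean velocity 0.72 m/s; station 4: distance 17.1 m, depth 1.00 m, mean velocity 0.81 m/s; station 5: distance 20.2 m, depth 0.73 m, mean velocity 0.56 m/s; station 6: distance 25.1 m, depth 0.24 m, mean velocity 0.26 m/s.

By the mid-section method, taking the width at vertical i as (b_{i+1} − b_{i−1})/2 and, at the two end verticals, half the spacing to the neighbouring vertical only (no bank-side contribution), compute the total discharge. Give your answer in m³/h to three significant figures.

38100 m³/h

w_1 = (9.6 − 2.9)/2 = 3.35 m; q_1 = 0.40 × 0.23 × 3.35 = 0.3082 m³/s
w_2 = (12.5 − 2.9)/2 = 4.8 m; q_2 = 0.65 × 0.74 × 4.8 = 2.309 m³/s
w_3 = (17.1 − 9.6)/2 = 3.75 m; q_3 = 0.72 × 1.13 × 3.75 = 3.051 m³/s
w_4 = (20.2 − 12.5)/2 = 3.85 m; q_4 = 0.81 × 1.00 × 3.85 = 3.119 m³/s
w_5 = (25.1 − 17.1)/2 = 4 m; q_5 = 0.56 × 0.73 × 4 = 1.635 m³/s
w_6 = (25.1 − 20.2)/2 = 2.45 m; q_6 = 0.26 × 0.24 × 2.45 = 0.1529 m³/s
Q = Σ qᵢ = 10.57 m³/s
= 10.57 × 3600 = 38070 m³/h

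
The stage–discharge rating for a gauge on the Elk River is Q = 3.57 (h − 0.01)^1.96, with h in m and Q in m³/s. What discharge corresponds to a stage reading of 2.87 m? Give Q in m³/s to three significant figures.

Q = 3.57 × (2.87 − 0.01)^1.96 = 3.57 × 2.86^1.96 = 28.00 m³/s

28.0 m³/s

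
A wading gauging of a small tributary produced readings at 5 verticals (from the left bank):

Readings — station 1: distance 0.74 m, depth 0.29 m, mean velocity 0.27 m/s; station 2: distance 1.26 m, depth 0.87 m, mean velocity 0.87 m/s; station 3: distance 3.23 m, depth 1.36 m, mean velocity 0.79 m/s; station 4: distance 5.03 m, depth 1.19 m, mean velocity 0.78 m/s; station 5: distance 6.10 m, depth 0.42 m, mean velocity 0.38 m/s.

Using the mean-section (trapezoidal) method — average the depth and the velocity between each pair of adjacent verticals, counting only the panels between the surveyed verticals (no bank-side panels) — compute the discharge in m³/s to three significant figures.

Panel 1-2: Δb = 0.52 m, d̄ = (0.29+0.87)/2 = 0.58, v̄ = (0.27+0.87)/2 = 0.57 → q = 0.52×0.58×0.57 = 0.1719 m³/s
Panel 2-3: Δb = 1.97 m, d̄ = (0.87+1.36)/2 = 1.115, v̄ = (0.87+0.79)/2 = 0.83 → q = 1.97×1.115×0.83 = 1.823 m³/s
Panel 3-4: Δb = 1.8 m, d̄ = (1.36+1.19)/2 = 1.275, v̄ = (0.79+0.78)/2 = 0.785 → q = 1.8×1.275×0.785 = 1.802 m³/s
Panel 4-5: Δb = 1.07 m, d̄ = (1.19+0.42)/2 = 0.805, v̄ = (0.78+0.38)/2 = 0.58 → q = 1.07×0.805×0.58 = 0.4996 m³/s
Q = Σ q = 4.296 m³/s

4.30 m³/s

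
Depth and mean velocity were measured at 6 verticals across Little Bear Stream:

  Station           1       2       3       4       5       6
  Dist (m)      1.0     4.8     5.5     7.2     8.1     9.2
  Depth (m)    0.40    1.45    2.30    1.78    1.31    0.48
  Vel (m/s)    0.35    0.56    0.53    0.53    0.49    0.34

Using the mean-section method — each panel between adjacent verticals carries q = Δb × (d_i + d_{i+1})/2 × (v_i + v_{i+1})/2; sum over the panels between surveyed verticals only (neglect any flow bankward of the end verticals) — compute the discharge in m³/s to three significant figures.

Panel 1-2: Δb = 3.8 m, d̄ = (0.40+1.45)/2 = 0.925, v̄ = (0.35+0.56)/2 = 0.455 → q = 3.8×0.925×0.455 = 1.599 m³/s
Panel 2-3: Δb = 0.7 m, d̄ = (1.45+2.30)/2 = 1.875, v̄ = (0.56+0.53)/2 = 0.545 → q = 0.7×1.875×0.545 = 0.7153 m³/s
Panel 3-4: Δb = 1.7 m, d̄ = (2.30+1.78)/2 = 2.04, v̄ = (0.53+0.53)/2 = 0.53 → q = 1.7×2.04×0.53 = 1.838 m³/s
Panel 4-5: Δb = 0.9 m, d̄ = (1.78+1.31)/2 = 1.545, v̄ = (0.53+0.49)/2 = 0.51 → q = 0.9×1.545×0.51 = 0.7092 m³/s
Panel 5-6: Δb = 1.1 m, d̄ = (1.31+0.48)/2 = 0.895, v̄ = (0.49+0.34)/2 = 0.415 → q = 1.1×0.895×0.415 = 0.4086 m³/s
Q = Σ q = 5.270 m³/s

5.27 m³/s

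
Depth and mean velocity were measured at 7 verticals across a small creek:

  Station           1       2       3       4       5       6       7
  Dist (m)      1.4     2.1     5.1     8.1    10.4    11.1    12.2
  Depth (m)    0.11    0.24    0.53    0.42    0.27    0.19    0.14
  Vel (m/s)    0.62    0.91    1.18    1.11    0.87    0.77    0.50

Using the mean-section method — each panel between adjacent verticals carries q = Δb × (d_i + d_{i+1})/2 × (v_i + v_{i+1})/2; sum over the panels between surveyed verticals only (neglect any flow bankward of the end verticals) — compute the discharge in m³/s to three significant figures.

Panel 1-2: Δb = 0.7 m, d̄ = (0.11+0.24)/2 = 0.175, v̄ = (0.62+0.91)/2 = 0.765 → q = 0.7×0.175×0.765 = 0.09371 m³/s
Panel 2-3: Δb = 3 m, d̄ = (0.24+0.53)/2 = 0.385, v̄ = (0.91+1.18)/2 = 1.045 → q = 3×0.385×1.045 = 1.207 m³/s
Panel 3-4: Δb = 3 m, d̄ = (0.53+0.42)/2 = 0.475, v̄ = (1.18+1.11)/2 = 1.145 → q = 3×0.475×1.145 = 1.632 m³/s
Panel 4-5: Δb = 2.3 m, d̄ = (0.42+0.27)/2 = 0.345, v̄ = (1.11+0.87)/2 = 0.99 → q = 2.3×0.345×0.99 = 0.7856 m³/s
Panel 5-6: Δb = 0.7 m, d̄ = (0.27+0.19)/2 = 0.23, v̄ = (0.87+0.77)/2 = 0.82 → q = 0.7×0.23×0.82 = 0.1320 m³/s
Panel 6-7: Δb = 1.1 m, d̄ = (0.19+0.14)/2 = 0.165, v̄ = (0.77+0.50)/2 = 0.635 → q = 1.1×0.165×0.635 = 0.1153 m³/s
Q = Σ q = 3.965 m³/s

3.97 m³/s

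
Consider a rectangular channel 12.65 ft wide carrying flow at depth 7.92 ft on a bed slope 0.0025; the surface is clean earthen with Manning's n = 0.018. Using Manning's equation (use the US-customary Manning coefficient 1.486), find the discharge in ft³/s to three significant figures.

A = b·y = 12.65 × 7.92 = 100.2 ft²
P = b + 2y = 12.65 + 2×7.92 = 28.49 ft
R = A/P = 100.2/28.49 = 3.517 ft
Q = (1.486/n)·A·R^(2/3)·S^(1/2) = (1.486/0.018) × 100.2 × 3.517^(2/3) × 0.0025^(1/2) = 956.3 ft³/s

956 ft³/s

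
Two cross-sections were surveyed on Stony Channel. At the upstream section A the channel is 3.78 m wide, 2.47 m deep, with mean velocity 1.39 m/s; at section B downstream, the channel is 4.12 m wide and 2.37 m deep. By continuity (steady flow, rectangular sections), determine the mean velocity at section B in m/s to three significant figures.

Q = A₁V₁ = (3.78×2.47) × 1.39 = 12.98 m³/s
A₂ = 4.12 × 2.37 = 9.764 m²
V₂ = Q/A₂ = 12.98/9.764 = 1.329 m/s

1.33 m/s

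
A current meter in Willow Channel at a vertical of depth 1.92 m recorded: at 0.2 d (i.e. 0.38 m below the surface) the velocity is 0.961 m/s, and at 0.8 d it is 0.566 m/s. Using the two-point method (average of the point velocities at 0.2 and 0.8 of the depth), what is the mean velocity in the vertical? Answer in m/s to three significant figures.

v̄ = (0.961 + 0.566) / 2 = 0.7635 m/s

0.764 m/s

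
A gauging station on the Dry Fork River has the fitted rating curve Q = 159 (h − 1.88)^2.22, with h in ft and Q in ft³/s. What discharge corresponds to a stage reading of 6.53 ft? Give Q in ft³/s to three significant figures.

4820 ft³/s

Q = 159 × (6.53 − 1.88)^2.22 = 159 × 4.65^2.22 = 4821 ft³/s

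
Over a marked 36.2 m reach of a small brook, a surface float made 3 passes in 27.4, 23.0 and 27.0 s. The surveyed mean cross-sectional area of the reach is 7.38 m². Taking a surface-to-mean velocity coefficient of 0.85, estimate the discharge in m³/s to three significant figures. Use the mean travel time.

t̄ = (27.4 + 23.0 + 27.0) / 3 = 25.8 s
v_surface = L / t̄ = 36.2 / 25.8 = 1.403 m/s
v_mean = 0.85 × 1.403 = 1.193 m/s
Q = A × v_mean = 7.38 × 1.193 = 8.802 m³/s

8.80 m³/s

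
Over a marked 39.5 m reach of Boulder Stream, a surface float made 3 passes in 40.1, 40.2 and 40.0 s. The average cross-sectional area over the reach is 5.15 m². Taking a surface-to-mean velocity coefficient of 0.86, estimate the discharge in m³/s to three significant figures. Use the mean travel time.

t̄ = (40.1 + 40.2 + 40.0) / 3 = 40.1 s
v_surface = L / t̄ = 39.5 / 40.1 = 0.9850 m/s
v_mean = 0.86 × 0.9850 = 0.8471 m/s
Q = A × v_mean = 5.15 × 0.8471 = 4.363 m³/s

4.36 m³/s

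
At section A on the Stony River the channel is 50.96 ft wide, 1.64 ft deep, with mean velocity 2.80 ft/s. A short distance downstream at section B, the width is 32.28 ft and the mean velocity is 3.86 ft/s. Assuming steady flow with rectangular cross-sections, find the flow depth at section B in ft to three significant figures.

Q = A₁V₁ = (50.96×1.64) × 2.80 = 234.0 ft³/s
d₂ = Q/(b₂ V₂) = 234.0/(32.28×3.86) = 1.878 ft

1.88 ft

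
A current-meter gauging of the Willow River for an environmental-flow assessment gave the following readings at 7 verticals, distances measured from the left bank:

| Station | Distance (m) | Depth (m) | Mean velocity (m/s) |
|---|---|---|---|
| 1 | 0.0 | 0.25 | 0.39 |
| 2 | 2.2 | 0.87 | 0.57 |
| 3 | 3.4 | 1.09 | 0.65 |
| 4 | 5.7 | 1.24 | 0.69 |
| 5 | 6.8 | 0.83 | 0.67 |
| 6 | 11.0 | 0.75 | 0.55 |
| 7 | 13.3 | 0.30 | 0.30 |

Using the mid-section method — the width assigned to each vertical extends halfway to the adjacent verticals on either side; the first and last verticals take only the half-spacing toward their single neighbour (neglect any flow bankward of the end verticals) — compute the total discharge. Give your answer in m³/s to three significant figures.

w_1 = (2.2 − 0.0)/2 = 1.1 m; q_1 = 0.39 × 0.25 × 1.1 = 0.1073 m³/s
w_2 = (3.4 − 0.0)/2 = 1.7 m; q_2 = 0.57 × 0.87 × 1.7 = 0.8430 m³/s
w_3 = (5.7 − 2.2)/2 = 1.75 m; q_3 = 0.65 × 1.09 × 1.75 = 1.240 m³/s
w_4 = (6.8 − 3.4)/2 = 1.7 m; q_4 = 0.69 × 1.24 × 1.7 = 1.455 m³/s
w_5 = (11.0 − 5.7)/2 = 2.65 m; q_5 = 0.67 × 0.83 × 2.65 = 1.474 m³/s
w_6 = (13.3 − 6.8)/2 = 3.25 m; q_6 = 0.55 × 0.75 × 3.25 = 1.341 m³/s
w_7 = (13.3 − 11.0)/2 = 1.15 m; q_7 = 0.30 × 0.30 × 1.15 = 0.1035 m³/s
Q = Σ qᵢ = 6.562 m³/s

6.56 m³/s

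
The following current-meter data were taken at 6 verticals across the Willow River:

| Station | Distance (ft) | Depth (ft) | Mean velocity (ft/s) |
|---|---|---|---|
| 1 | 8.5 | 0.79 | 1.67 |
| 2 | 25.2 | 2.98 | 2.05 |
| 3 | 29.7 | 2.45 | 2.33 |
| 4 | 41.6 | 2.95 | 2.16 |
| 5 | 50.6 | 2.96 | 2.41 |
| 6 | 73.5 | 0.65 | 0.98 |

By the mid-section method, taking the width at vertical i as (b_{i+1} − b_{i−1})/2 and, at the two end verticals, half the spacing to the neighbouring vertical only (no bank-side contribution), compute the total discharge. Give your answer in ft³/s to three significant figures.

310 ft³/s

w_1 = (25.2 − 8.5)/2 = 8.35 ft; q_1 = 1.67 × 0.79 × 8.35 = 11.02 ft³/s
w_2 = (29.7 − 8.5)/2 = 10.6 ft; q_2 = 2.05 × 2.98 × 10.6 = 64.76 ft³/s
w_3 = (41.6 − 25.2)/2 = 8.2 ft; q_3 = 2.33 × 2.45 × 8.2 = 46.81 ft³/s
w_4 = (50.6 − 29.7)/2 = 10.45 ft; q_4 = 2.16 × 2.95 × 10.45 = 66.59 ft³/s
w_5 = (73.5 − 41.6)/2 = 15.95 ft; q_5 = 2.41 × 2.96 × 15.95 = 113.8 ft³/s
w_6 = (73.5 − 50.6)/2 = 11.45 ft; q_6 = 0.98 × 0.65 × 11.45 = 7.294 ft³/s
Q = Σ qᵢ = 310.2 ft³/s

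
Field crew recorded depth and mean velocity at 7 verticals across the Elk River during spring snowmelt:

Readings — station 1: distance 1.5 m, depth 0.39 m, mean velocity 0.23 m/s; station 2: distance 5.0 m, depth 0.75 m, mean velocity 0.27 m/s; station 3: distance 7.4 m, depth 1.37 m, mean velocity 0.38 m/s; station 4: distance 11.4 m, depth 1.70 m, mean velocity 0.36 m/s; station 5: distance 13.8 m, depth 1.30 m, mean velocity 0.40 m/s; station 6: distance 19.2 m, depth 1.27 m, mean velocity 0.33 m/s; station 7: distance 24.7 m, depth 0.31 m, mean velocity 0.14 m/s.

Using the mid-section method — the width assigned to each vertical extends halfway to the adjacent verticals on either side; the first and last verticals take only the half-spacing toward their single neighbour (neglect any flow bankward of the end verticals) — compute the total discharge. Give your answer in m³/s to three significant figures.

8.81 m³/s

w_1 = (5.0 − 1.5)/2 = 1.75 m; q_1 = 0.23 × 0.39 × 1.75 = 0.1570 m³/s
w_2 = (7.4 − 1.5)/2 = 2.95 m; q_2 = 0.27 × 0.75 × 2.95 = 0.5974 m³/s
w_3 = (11.4 − 5.0)/2 = 3.2 m; q_3 = 0.38 × 1.37 × 3.2 = 1.666 m³/s
w_4 = (13.8 − 7.4)/2 = 3.2 m; q_4 = 0.36 × 1.70 × 3.2 = 1.958 m³/s
w_5 = (19.2 − 11.4)/2 = 3.9 m; q_5 = 0.40 × 1.30 × 3.9 = 2.028 m³/s
w_6 = (24.7 − 13.8)/2 = 5.45 m; q_6 = 0.33 × 1.27 × 5.45 = 2.284 m³/s
w_7 = (24.7 − 19.2)/2 = 2.75 m; q_7 = 0.14 × 0.31 × 2.75 = 0.1194 m³/s
Q = Σ qᵢ = 8.810 m³/s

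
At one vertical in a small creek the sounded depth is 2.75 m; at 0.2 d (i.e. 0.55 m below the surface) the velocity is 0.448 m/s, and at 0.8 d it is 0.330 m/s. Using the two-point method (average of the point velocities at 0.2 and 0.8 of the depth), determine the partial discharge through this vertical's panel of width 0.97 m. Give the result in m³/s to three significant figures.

1.04 m³/s

v̄ = (0.448 + 0.330) / 2 = 0.3890 m/s
q = v̄ × d × w = 0.3890 × 2.75 × 0.97 = 1.038 m³/s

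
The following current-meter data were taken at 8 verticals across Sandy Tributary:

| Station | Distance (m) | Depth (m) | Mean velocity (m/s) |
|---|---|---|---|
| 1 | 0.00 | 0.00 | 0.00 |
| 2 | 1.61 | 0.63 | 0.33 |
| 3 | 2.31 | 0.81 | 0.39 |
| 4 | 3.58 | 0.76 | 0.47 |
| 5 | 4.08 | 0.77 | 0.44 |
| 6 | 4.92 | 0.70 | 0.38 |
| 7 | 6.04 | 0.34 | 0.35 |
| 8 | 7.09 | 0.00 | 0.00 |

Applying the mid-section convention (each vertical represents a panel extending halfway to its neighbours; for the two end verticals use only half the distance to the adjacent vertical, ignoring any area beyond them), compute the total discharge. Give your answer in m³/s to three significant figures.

w_2 = (2.31 − 0.00)/2 = 1.155 m; q_2 = 0.33 × 0.63 × 1.155 = 0.2401 m³/s
w_3 = (3.58 − 1.61)/2 = 0.985 m; q_3 = 0.39 × 0.81 × 0.985 = 0.3112 m³/s
w_4 = (4.08 − 2.31)/2 = 0.885 m; q_4 = 0.47 × 0.76 × 0.885 = 0.3161 m³/s
w_5 = (4.92 − 3.58)/2 = 0.67 m; q_5 = 0.44 × 0.77 × 0.67 = 0.2270 m³/s
w_6 = (6.04 − 4.08)/2 = 0.98 m; q_6 = 0.38 × 0.70 × 0.98 = 0.2607 m³/s
w_7 = (7.09 − 4.92)/2 = 1.085 m; q_7 = 0.35 × 0.34 × 1.085 = 0.1291 m³/s
Stations 1, 8 contribute zero (depth or velocity is 0).
Q = Σ qᵢ = 1.484 m³/s

1.48 m³/s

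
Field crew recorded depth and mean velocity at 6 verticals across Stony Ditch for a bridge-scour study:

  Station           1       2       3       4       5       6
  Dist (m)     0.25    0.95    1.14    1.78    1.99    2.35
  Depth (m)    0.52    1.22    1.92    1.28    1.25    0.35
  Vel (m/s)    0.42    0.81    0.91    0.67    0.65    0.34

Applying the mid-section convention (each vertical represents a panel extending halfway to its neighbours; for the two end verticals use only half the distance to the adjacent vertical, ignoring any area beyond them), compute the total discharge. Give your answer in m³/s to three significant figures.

1.86 m³/s

w_1 = (0.95 − 0.25)/2 = 0.35 m; q_1 = 0.42 × 0.52 × 0.35 = 0.07644 m³/s
w_2 = (1.14 − 0.25)/2 = 0.445 m; q_2 = 0.81 × 1.22 × 0.445 = 0.4397 m³/s
w_3 = (1.78 − 0.95)/2 = 0.415 m; q_3 = 0.91 × 1.92 × 0.415 = 0.7251 m³/s
w_4 = (1.99 − 1.14)/2 = 0.425 m; q_4 = 0.67 × 1.28 × 0.425 = 0.3645 m³/s
w_5 = (2.35 − 1.78)/2 = 0.285 m; q_5 = 0.65 × 1.25 × 0.285 = 0.2316 m³/s
w_6 = (2.35 − 1.99)/2 = 0.18 m; q_6 = 0.34 × 0.35 × 0.18 = 0.02142 m³/s
Q = Σ qᵢ = 1.859 m³/s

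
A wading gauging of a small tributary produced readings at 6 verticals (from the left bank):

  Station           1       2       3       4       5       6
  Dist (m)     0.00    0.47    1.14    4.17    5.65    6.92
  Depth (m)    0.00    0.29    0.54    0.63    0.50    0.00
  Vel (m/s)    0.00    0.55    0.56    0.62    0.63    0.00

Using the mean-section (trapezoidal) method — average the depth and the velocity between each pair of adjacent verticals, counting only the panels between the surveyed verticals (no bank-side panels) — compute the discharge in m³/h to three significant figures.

6630 m³/h

Panel 1-2: Δb = 0.47 m, d̄ = (0.00+0.29)/2 = 0.145, v̄ = (0.00+0.55)/2 = 0.275 → q = 0.47×0.145×0.275 = 0.01874 m³/s
Panel 2-3: Δb = 0.67 m, d̄ = (0.29+0.54)/2 = 0.415, v̄ = (0.55+0.56)/2 = 0.555 → q = 0.67×0.415×0.555 = 0.1543 m³/s
Panel 3-4: Δb = 3.03 m, d̄ = (0.54+0.63)/2 = 0.585, v̄ = (0.56+0.62)/2 = 0.59 → q = 3.03×0.585×0.59 = 1.046 m³/s
Panel 4-5: Δb = 1.48 m, d̄ = (0.63+0.50)/2 = 0.565, v̄ = (0.62+0.63)/2 = 0.625 → q = 1.48×0.565×0.625 = 0.5226 m³/s
Panel 5-6: Δb = 1.27 m, d̄ = (0.50+0.00)/2 = 0.25, v̄ = (0.63+0.00)/2 = 0.315 → q = 1.27×0.25×0.315 = 0.1000 m³/s
Q = Σ q = 1.842 m³/s
= 1.842 × 3600 = 6629 m³/h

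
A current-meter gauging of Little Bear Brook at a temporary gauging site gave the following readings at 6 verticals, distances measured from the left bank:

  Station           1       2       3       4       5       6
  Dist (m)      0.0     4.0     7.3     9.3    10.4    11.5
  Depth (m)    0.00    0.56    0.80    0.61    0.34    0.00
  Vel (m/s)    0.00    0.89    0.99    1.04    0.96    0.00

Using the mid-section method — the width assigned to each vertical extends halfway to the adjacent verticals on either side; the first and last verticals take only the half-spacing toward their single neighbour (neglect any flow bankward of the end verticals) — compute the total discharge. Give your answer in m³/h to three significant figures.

w_2 = (7.3 − 0.0)/2 = 3.65 m; q_2 = 0.89 × 0.56 × 3.65 = 1.819 m³/s
w_3 = (9.3 − 4.0)/2 = 2.65 m; q_3 = 0.99 × 0.80 × 2.65 = 2.099 m³/s
w_4 = (10.4 − 7.3)/2 = 1.55 m; q_4 = 1.04 × 0.61 × 1.55 = 0.9833 m³/s
w_5 = (11.5 − 9.3)/2 = 1.1 m; q_5 = 0.96 × 0.34 × 1.1 = 0.3590 m³/s
Stations 1, 6 contribute zero (depth or velocity is 0).
Q = Σ qᵢ = 5.260 m³/s
= 5.260 × 3600 = 18940 m³/h

18900 m³/h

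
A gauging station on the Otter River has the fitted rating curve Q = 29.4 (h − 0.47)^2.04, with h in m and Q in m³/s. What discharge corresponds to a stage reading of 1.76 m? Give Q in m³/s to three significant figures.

49.4 m³/s

Q = 29.4 × (1.76 − 0.47)^2.04 = 29.4 × 1.29^2.04 = 49.43 m³/s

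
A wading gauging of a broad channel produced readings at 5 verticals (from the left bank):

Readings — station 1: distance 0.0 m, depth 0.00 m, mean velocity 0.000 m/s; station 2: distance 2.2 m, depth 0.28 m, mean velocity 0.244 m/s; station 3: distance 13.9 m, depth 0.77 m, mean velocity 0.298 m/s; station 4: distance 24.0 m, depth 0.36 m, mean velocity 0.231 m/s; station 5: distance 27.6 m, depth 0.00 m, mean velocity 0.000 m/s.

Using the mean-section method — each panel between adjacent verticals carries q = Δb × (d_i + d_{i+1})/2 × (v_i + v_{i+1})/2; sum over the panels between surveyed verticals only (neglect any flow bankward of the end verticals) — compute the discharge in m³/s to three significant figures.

Panel 1-2: Δb = 2.2 m, d̄ = (0.00+0.28)/2 = 0.14, v̄ = (0.000+0.244)/2 = 0.122 → q = 2.2×0.14×0.122 = 0.03758 m³/s
Panel 2-3: Δb = 11.7 m, d̄ = (0.28+0.77)/2 = 0.525, v̄ = (0.244+0.298)/2 = 0.271 → q = 11.7×0.525×0.271 = 1.665 m³/s
Panel 3-4: Δb = 10.1 m, d̄ = (0.77+0.36)/2 = 0.565, v̄ = (0.298+0.231)/2 = 0.2645 → q = 10.1×0.565×0.2645 = 1.509 m³/s
Panel 4-5: Δb = 3.6 m, d̄ = (0.36+0.00)/2 = 0.18, v̄ = (0.231+0.000)/2 = 0.1155 → q = 3.6×0.18×0.1155 = 0.07484 m³/s
Q = Σ q = 3.286 m³/s

3.29 m³/s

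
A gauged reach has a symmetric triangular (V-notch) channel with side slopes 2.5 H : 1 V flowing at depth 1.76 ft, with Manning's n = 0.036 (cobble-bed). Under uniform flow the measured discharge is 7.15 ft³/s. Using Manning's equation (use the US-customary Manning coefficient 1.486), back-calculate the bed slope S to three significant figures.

0.000655

A = z·y² = 2.5×1.76² = 7.744 ft²
P = 2y√(1+z²) = 2×1.76×√(1+2.5²) = 9.478 ft
R = A/P = 7.744/9.478 = 0.8171 ft
S = (Q·n / (1.486·A·R^(2/3)))² = (7.15×0.036 / (1.486×7.744×0.8740))² = 0.0006550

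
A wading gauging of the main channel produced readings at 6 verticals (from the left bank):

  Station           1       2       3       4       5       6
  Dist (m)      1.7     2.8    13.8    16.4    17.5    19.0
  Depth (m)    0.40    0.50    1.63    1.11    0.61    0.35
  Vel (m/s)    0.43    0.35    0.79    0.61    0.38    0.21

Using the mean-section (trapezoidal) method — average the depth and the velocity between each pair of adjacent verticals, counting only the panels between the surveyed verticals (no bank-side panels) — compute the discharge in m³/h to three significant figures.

36200 m³/h

Panel 1-2: Δb = 1.1 m, d̄ = (0.40+0.50)/2 = 0.45, v̄ = (0.43+0.35)/2 = 0.39 → q = 1.1×0.45×0.39 = 0.1931 m³/s
Panel 2-3: Δb = 11 m, d̄ = (0.50+1.63)/2 = 1.065, v̄ = (0.35+0.79)/2 = 0.57 → q = 11×1.065×0.57 = 6.678 m³/s
Panel 3-4: Δb = 2.6 m, d̄ = (1.63+1.11)/2 = 1.37, v̄ = (0.79+0.61)/2 = 0.7 → q = 2.6×1.37×0.7 = 2.493 m³/s
Panel 4-5: Δb = 1.1 m, d̄ = (1.11+0.61)/2 = 0.86, v̄ = (0.61+0.38)/2 = 0.495 → q = 1.1×0.86×0.495 = 0.4683 m³/s
Panel 5-6: Δb = 1.5 m, d̄ = (0.61+0.35)/2 = 0.48, v̄ = (0.38+0.21)/2 = 0.295 → q = 1.5×0.48×0.295 = 0.2124 m³/s
Q = Σ q = 10.04 m³/s
= 10.04 × 3600 = 36160 m³/h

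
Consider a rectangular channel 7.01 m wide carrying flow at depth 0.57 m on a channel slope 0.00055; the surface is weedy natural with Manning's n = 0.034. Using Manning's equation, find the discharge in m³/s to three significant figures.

1.71 m³/s

A = b·y = 7.01 × 0.57 = 3.996 m²
P = b + 2y = 7.01 + 2×0.57 = 8.150 m
R = A/P = 3.996/8.150 = 0.4903 m
Q = (1/n)·A·R^(2/3)·S^(1/2) = (1/0.034) × 3.996 × 0.4903^(2/3) × 0.00055^(1/2) = 1.714 m³/s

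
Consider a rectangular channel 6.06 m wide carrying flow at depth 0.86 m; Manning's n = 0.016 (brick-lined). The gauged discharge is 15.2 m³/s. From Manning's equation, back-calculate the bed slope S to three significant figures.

A = b·y = 6.06 × 0.86 = 5.212 m²
P = b + 2y = 6.06 + 2×0.86 = 7.780 m
R = A/P = 5.212/7.780 = 0.6699 m
S = (Q·n / (1·A·R^(2/3)))² = (15.2×0.016 / (1×5.212×0.7656))² = 0.003715

0.00372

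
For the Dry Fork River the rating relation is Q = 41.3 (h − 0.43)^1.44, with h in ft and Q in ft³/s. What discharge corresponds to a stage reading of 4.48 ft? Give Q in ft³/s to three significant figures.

310 ft³/s

Q = 41.3 × (4.48 − 0.43)^1.44 = 41.3 × 4.05^1.44 = 309.5 ft³/s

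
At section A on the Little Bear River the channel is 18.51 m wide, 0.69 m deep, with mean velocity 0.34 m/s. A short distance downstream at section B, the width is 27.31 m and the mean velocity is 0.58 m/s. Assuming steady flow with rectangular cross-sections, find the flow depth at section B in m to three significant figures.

Q = A₁V₁ = (18.51×0.69) × 0.34 = 4.342 m³/s
d₂ = Q/(b₂ V₂) = 4.342/(27.31×0.58) = 0.2741 m

0.274 m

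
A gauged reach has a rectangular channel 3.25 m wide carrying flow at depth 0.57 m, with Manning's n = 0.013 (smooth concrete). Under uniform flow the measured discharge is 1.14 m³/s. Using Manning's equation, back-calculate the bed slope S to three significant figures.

A = b·y = 3.25 × 0.57 = 1.853 m²
P = b + 2y = 3.25 + 2×0.57 = 4.390 m
R = A/P = 1.853/4.390 = 0.4220 m
S = (Q·n / (1·A·R^(2/3)))² = (1.14×0.013 / (1×1.853×0.5626))² = 0.0002022

0.000202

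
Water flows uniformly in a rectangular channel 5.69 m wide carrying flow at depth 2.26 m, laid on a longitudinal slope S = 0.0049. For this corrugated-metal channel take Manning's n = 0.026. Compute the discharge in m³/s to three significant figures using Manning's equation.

40.4 m³/s

A = b·y = 5.69 × 2.26 = 12.86 m²
P = b + 2y = 5.69 + 2×2.26 = 10.21 m
R = A/P = 12.86/10.21 = 1.259 m
Q = (1/n)·A·R^(2/3)·S^(1/2) = (1/0.026) × 12.86 × 1.259^(2/3) × 0.0049^(1/2) = 40.38 m³/s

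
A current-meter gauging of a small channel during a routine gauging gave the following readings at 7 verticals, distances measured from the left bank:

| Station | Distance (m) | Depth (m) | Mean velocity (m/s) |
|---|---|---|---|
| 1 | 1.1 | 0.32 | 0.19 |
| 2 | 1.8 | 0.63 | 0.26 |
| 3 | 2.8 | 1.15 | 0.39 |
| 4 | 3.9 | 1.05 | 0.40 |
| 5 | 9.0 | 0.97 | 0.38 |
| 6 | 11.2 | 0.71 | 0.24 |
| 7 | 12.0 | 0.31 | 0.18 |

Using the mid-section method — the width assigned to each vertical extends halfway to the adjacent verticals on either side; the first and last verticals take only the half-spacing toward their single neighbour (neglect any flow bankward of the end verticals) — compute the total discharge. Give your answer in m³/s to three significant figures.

3.56 m³/s

w_1 = (1.8 − 1.1)/2 = 0.35 m; q_1 = 0.19 × 0.32 × 0.35 = 0.02128 m³/s
w_2 = (2.8 − 1.1)/2 = 0.85 m; q_2 = 0.26 × 0.63 × 0.85 = 0.1392 m³/s
w_3 = (3.9 − 1.8)/2 = 1.05 m; q_3 = 0.39 × 1.15 × 1.05 = 0.4709 m³/s
w_4 = (9.0 − 2.8)/2 = 3.1 m; q_4 = 0.40 × 1.05 × 3.1 = 1.302 m³/s
w_5 = (11.2 − 3.9)/2 = 3.65 m; q_5 = 0.38 × 0.97 × 3.65 = 1.345 m³/s
w_6 = (12.0 − 9.0)/2 = 1.5 m; q_6 = 0.24 × 0.71 × 1.5 = 0.2556 m³/s
w_7 = (12.0 − 11.2)/2 = 0.4 m; q_7 = 0.18 × 0.31 × 0.4 = 0.02232 m³/s
Q = Σ qᵢ = 3.557 m³/s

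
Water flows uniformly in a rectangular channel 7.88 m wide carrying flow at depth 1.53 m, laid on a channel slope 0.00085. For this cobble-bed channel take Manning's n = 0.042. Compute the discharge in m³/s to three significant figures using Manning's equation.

8.93 m³/s

A = b·y = 7.88 × 1.53 = 12.06 m²
P = b + 2y = 7.88 + 2×1.53 = 10.94 m
R = A/P = 12.06/10.94 = 1.102 m
Q = (1/n)·A·R^(2/3)·S^(1/2) = (1/0.042) × 12.06 × 1.102^(2/3) × 0.00085^(1/2) = 8.929 m³/s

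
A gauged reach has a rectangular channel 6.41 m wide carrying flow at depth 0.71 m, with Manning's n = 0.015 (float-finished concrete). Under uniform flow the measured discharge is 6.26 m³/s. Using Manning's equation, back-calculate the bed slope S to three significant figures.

0.000878

A = b·y = 6.41 × 0.71 = 4.551 m²
P = b + 2y = 6.41 + 2×0.71 = 7.830 m
R = A/P = 4.551/7.830 = 0.5812 m
S = (Q·n / (1·A·R^(2/3)))² = (6.26×0.015 / (1×4.551×0.6965))² = 0.0008776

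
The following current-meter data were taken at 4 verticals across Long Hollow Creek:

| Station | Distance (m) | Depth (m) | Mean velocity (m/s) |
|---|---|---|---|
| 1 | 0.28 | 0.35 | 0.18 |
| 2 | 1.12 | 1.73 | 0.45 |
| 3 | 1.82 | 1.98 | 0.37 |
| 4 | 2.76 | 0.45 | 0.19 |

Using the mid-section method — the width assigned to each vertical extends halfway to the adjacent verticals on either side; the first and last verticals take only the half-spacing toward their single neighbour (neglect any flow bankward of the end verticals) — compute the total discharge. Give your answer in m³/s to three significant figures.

1.27 m³/s

w_1 = (1.12 − 0.28)/2 = 0.42 m; q_1 = 0.18 × 0.35 × 0.42 = 0.02646 m³/s
w_2 = (1.82 − 0.28)/2 = 0.77 m; q_2 = 0.45 × 1.73 × 0.77 = 0.5994 m³/s
w_3 = (2.76 − 1.12)/2 = 0.82 m; q_3 = 0.37 × 1.98 × 0.82 = 0.6007 m³/s
w_4 = (2.76 − 1.82)/2 = 0.47 m; q_4 = 0.19 × 0.45 × 0.47 = 0.04019 m³/s
Q = Σ qᵢ = 1.267 m³/s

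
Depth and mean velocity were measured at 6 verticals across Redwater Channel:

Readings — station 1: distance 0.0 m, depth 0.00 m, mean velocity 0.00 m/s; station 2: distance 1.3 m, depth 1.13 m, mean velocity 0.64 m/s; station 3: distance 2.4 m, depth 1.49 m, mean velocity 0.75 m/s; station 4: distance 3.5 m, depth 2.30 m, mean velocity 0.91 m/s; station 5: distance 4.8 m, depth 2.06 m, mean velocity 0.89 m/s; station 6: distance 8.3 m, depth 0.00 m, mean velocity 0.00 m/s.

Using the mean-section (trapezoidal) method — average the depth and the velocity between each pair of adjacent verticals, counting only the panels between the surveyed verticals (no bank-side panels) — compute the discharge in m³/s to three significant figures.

Panel 1-2: Δb = 1.3 m, d̄ = (0.00+1.13)/2 = 0.565, v̄ = (0.00+0.64)/2 = 0.32 → q = 1.3×0.565×0.32 = 0.2350 m³/s
Panel 2-3: Δb = 1.1 m, d̄ = (1.13+1.49)/2 = 1.31, v̄ = (0.64+0.75)/2 = 0.695 → q = 1.1×1.31×0.695 = 1.001 m³/s
Panel 3-4: Δb = 1.1 m, d̄ = (1.49+2.30)/2 = 1.895, v̄ = (0.75+0.91)/2 = 0.83 → q = 1.1×1.895×0.83 = 1.730 m³/s
Panel 4-5: Δb = 1.3 m, d̄ = (2.30+2.06)/2 = 2.18, v̄ = (0.91+0.89)/2 = 0.9 → q = 1.3×2.18×0.9 = 2.551 m³/s
Panel 5-6: Δb = 3.5 m, d̄ = (2.06+0.00)/2 = 1.03, v̄ = (0.89+0.00)/2 = 0.445 → q = 3.5×1.03×0.445 = 1.604 m³/s
Q = Σ q = 7.121 m³/s

7.12 m³/s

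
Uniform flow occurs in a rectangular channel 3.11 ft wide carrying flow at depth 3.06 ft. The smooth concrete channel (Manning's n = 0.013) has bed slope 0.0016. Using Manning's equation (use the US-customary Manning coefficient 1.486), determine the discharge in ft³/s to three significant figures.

44.4 ft³/s

A = b·y = 3.11 × 3.06 = 9.517 ft²
P = b + 2y = 3.11 + 2×3.06 = 9.230 ft
R = A/P = 9.517/9.230 = 1.031 ft
Q = (1.486/n)·A·R^(2/3)·S^(1/2) = (1.486/0.013) × 9.517 × 1.031^(2/3) × 0.0016^(1/2) = 44.41 ft³/s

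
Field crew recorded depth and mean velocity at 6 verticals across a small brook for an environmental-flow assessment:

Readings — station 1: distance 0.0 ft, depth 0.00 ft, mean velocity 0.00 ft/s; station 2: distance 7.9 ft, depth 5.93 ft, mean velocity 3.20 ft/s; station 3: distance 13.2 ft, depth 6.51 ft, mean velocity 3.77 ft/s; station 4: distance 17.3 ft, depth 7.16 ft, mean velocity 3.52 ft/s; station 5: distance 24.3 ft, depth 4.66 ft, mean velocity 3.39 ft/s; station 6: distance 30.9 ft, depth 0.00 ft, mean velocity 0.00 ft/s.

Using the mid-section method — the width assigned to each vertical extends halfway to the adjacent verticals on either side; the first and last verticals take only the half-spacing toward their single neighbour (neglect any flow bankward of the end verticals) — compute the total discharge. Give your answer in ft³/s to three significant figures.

w_2 = (13.2 − 0.0)/2 = 6.6 ft; q_2 = 3.20 × 5.93 × 6.6 = 125.2 ft³/s
w_3 = (17.3 − 7.9)/2 = 4.7 ft; q_3 = 3.77 × 6.51 × 4.7 = 115.4 ft³/s
w_4 = (24.3 − 13.2)/2 = 5.55 ft; q_4 = 3.52 × 7.16 × 5.55 = 139.9 ft³/s
w_5 = (30.9 − 17.3)/2 = 6.8 ft; q_5 = 3.39 × 4.66 × 6.8 = 107.4 ft³/s
Stations 1, 6 contribute zero (depth or velocity is 0).
Q = Σ qᵢ = 487.9 ft³/s

488 ft³/s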